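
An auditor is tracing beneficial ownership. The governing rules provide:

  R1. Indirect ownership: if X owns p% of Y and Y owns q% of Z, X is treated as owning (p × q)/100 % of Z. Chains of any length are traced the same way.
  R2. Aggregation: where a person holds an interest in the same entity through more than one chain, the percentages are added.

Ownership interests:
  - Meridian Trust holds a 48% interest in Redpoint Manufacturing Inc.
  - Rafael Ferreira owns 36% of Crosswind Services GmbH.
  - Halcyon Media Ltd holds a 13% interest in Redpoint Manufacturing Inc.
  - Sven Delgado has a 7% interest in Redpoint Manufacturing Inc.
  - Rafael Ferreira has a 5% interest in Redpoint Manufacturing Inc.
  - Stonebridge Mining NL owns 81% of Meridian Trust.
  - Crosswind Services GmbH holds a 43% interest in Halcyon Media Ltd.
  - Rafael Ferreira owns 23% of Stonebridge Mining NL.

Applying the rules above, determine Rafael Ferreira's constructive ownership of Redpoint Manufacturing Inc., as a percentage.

15.9548%

Chain via Stonebridge Mining NL → Meridian Trust (R1): 23% × 81% × 48% = 8.9424% of Redpoint Manufacturing Inc.
Chain via Crosswind Services GmbH → Halcyon Media Ltd (R1): 36% × 43% × 13% = 2.0124% of Redpoint Manufacturing Inc.
Direct interest in Redpoint Manufacturing Inc: 5%.
Aggregating (R2): 8.9424% + 2.0124% + 5% = 15.9548%.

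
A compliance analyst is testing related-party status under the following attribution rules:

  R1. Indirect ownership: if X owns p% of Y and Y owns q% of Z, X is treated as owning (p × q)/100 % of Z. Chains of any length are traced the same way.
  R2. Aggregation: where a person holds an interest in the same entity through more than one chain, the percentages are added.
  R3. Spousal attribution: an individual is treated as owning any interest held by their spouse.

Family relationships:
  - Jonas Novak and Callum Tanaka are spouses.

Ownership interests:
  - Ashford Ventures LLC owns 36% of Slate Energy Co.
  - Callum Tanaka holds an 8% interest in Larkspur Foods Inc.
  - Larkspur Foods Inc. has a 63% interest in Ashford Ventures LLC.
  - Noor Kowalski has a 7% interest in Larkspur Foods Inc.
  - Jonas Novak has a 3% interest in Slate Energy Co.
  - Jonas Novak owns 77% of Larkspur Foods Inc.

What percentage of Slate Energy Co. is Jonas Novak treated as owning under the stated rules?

22.278%

By spousal attribution (R3), Jonas Novak is treated as also owning Callum Tanaka's interest in Larkspur Foods Inc, giving 77% + 8% = 85%.
Chain via Larkspur Foods Inc. → Ashford Ventures LLC (R1): 85% × 63% × 36% = 19.278% of Slate Energy Co.
Direct interest in Slate Energy Co: 3%.
Aggregating (R2): 19.278% + 3% = 22.278%.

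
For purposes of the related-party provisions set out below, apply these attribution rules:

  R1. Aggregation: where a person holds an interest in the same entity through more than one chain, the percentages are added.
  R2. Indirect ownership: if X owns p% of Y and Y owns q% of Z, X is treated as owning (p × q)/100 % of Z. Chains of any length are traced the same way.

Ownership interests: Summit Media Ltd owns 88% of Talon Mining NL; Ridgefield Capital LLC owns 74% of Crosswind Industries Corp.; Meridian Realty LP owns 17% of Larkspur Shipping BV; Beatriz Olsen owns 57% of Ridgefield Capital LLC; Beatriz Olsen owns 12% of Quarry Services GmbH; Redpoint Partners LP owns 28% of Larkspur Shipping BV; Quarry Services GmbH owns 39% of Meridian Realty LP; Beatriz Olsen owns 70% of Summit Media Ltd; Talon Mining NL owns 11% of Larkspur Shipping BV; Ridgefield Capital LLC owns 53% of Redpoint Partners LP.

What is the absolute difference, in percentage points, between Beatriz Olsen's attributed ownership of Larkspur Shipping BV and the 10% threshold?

Chain via Summit Media Ltd → Talon Mining NL (R2): 70% × 88% × 11% = 6.776% of Larkspur Shipping BV.
Chain via Ridgefield Capital LLC → Redpoint Partners LP (R2): 57% × 53% × 28% = 8.4588% of Larkspur Shipping BV.
Chain via Quarry Services GmbH → Meridian Realty LP (R2): 12% × 39% × 17% = 0.7956% of Larkspur Shipping BV.
Aggregating (R1): 6.776% + 8.4588% + 0.7956% = 16.0304%.
16.0304% exceeds the 10% threshold by 6.0304 percentage points.

6.0304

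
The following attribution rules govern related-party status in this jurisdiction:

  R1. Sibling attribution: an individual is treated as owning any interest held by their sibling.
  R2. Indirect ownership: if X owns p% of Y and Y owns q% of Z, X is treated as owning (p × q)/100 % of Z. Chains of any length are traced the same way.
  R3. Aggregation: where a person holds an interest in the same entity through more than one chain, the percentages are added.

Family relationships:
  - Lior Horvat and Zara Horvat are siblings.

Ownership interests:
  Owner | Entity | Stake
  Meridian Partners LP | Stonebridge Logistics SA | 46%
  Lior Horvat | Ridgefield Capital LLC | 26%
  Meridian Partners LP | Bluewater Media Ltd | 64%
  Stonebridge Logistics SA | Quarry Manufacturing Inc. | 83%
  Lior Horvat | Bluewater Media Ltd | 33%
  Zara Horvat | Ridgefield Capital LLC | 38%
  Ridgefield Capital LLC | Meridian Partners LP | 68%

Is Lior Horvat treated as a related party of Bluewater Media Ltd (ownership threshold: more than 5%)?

By sibling attribution (R1), Lior Horvat is treated as also owning Zara Horvat's interest in Ridgefield Capital LLC, giving 26% + 38% = 64%.
Chain via Ridgefield Capital LLC → Meridian Partners LP (R2): 64% × 68% × 64% = 27.8528% of Bluewater Media Ltd.
Direct interest in Bluewater Media Ltd: 33%.
Aggregating (R3): 27.8528% + 33% = 60.8528%.
60.8528% exceeds the 5% threshold, so Lior is a related party to Bluewater Media Ltd.

Yes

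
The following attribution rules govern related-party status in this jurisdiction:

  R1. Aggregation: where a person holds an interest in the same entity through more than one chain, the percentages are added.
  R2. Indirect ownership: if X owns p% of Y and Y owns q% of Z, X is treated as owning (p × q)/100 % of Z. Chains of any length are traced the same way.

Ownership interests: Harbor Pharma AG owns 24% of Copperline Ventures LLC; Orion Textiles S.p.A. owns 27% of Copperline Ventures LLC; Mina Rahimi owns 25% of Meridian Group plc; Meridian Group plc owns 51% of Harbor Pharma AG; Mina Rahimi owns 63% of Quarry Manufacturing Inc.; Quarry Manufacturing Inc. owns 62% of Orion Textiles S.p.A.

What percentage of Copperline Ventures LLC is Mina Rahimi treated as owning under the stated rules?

13.6062%

Chain via Quarry Manufacturing Inc. → Orion Textiles S.p.A. (R2): 63% × 62% × 27% = 10.5462% of Copperline Ventures LLC.
Chain via Meridian Group plc → Harbor Pharma AG (R2): 25% × 51% × 24% = 3.06% of Copperline Ventures LLC.
Aggregating (R1): 10.5462% + 3.06% = 13.6062%.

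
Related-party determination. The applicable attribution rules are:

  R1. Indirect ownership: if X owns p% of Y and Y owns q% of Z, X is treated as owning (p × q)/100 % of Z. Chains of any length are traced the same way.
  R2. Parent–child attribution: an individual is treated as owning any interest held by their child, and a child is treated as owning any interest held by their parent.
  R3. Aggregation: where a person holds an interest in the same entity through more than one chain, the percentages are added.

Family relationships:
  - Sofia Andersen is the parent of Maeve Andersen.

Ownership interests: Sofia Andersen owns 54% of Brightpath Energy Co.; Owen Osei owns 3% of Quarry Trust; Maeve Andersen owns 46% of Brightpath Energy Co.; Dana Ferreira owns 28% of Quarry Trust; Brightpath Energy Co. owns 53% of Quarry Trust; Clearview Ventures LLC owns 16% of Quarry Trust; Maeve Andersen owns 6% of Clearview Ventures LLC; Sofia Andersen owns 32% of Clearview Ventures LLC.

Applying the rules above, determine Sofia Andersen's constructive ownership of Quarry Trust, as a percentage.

59.08%

By parent–child attribution (R2), Sofia Andersen is treated as also owning Maeve Andersen's interest in Clearview Ventures LLC, giving 32% + 6% = 38%.
By parent–child attribution (R2), Sofia Andersen is treated as also owning Maeve Andersen's interest in Brightpath Energy Co, giving 54% + 46% = 100%.
Chain via Clearview Ventures LLC (R1): 38% × 16% = 6.08% of Quarry Trust.
Chain via Brightpath Energy Co. (R1): 100% × 53% = 53% of Quarry Trust.
Aggregating (R3): 6.08% + 53% = 59.08%.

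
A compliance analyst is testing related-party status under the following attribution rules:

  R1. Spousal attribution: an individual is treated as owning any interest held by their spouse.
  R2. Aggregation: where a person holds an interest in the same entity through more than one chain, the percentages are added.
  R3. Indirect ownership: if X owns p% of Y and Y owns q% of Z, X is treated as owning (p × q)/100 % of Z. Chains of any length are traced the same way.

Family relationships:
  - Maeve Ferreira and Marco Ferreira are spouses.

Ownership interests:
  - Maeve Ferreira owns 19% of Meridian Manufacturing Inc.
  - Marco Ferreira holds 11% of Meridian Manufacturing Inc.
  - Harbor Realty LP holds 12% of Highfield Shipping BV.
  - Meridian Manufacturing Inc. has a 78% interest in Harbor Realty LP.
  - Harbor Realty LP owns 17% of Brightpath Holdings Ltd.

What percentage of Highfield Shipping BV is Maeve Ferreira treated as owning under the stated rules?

By spousal attribution (R1), Maeve Ferreira is treated as also owning Marco Ferreira's interest in Meridian Manufacturing Inc, giving 19% + 11% = 30%.
Chain via Meridian Manufacturing Inc. → Harbor Realty LP (R3): 30% × 78% × 12% = 2.808% of Highfield Shipping BV.

2.808%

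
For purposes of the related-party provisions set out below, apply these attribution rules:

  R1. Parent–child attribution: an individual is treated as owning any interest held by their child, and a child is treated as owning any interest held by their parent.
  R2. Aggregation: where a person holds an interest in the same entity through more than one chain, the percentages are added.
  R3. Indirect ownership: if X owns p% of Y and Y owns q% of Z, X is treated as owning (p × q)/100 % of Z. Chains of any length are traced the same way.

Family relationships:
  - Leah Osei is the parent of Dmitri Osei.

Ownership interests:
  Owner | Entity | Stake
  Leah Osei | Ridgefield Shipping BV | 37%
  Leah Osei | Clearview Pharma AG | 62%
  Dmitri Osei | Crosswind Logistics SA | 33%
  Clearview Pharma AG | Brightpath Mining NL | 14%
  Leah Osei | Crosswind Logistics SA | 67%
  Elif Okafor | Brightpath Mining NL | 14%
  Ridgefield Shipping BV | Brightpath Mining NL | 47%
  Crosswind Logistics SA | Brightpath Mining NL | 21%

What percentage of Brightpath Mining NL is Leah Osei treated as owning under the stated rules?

By parent–child attribution (R1), Leah Osei is treated as also owning Dmitri Osei's interest in Crosswind Logistics SA, giving 67% + 33% = 100%.
Chain via Crosswind Logistics SA (R3): 100% × 21% = 21% of Brightpath Mining NL.
Chain via Ridgefield Shipping BV (R3): 37% × 47% = 17.39% of Brightpath Mining NL.
Chain via Clearview Pharma AG (R3): 62% × 14% = 8.68% of Brightpath Mining NL.
Aggregating (R2): 21% + 17.39% + 8.68% = 47.07%.

47.07%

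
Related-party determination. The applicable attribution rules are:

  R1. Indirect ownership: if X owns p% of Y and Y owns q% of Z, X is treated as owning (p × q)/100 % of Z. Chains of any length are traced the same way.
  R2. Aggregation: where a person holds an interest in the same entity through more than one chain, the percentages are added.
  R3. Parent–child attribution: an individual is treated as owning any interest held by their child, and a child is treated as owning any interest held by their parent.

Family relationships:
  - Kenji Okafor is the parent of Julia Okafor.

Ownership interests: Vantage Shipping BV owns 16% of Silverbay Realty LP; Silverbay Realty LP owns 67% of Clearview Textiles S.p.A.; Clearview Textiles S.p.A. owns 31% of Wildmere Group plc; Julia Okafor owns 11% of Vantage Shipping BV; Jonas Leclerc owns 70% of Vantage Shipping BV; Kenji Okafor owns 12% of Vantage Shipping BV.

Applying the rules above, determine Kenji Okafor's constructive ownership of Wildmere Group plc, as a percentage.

By parent–child attribution (R3), Kenji Okafor is treated as also owning Julia Okafor's interest in Vantage Shipping BV, giving 12% + 11% = 23%.
Chain via Vantage Shipping BV → Silverbay Realty LP → Clearview Textiles S.p.A. (R1): 23% × 16% × 67% × 31% = 0.764336% of Wildmere Group plc.

0.764336%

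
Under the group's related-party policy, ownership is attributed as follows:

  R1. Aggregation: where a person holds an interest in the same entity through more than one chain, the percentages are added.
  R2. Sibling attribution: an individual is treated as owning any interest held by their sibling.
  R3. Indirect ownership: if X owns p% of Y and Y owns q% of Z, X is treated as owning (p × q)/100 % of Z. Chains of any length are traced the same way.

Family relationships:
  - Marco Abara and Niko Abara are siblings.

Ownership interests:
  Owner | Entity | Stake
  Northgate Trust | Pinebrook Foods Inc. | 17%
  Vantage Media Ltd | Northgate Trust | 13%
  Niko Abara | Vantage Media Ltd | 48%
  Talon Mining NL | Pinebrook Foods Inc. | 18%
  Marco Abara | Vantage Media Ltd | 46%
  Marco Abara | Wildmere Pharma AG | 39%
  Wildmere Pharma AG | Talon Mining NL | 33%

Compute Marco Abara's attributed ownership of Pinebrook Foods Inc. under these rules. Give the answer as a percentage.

By sibling attribution (R2), Marco Abara is treated as also owning Niko Abara's interest in Vantage Media Ltd, giving 46% + 48% = 94%.
Chain via Wildmere Pharma AG → Talon Mining NL (R3): 39% × 33% × 18% = 2.3166% of Pinebrook Foods Inc.
Chain via Vantage Media Ltd → Northgate Trust (R3): 94% × 13% × 17% = 2.0774% of Pinebrook Foods Inc.
Aggregating (R1): 2.3166% + 2.0774% = 4.394%.

4.394%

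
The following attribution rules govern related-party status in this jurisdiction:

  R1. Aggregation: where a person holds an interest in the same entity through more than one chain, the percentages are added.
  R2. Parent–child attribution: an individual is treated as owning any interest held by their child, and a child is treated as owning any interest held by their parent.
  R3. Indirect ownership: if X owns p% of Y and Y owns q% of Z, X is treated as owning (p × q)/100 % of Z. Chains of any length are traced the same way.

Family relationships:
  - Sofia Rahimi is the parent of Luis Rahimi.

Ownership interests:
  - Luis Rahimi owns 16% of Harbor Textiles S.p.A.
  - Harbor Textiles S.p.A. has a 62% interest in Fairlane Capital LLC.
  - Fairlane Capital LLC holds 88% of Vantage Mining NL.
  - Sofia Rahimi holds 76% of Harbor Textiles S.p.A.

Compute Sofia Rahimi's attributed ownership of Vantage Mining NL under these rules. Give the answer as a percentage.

By parent–child attribution (R2), Sofia Rahimi is treated as also owning Luis Rahimi's interest in Harbor Textiles S.p.A, giving 76% + 16% = 92%.
Chain via Harbor Textiles S.p.A. → Fairlane Capital LLC (R3): 92% × 62% × 88% = 50.1952% of Vantage Mining NL.

50.1952%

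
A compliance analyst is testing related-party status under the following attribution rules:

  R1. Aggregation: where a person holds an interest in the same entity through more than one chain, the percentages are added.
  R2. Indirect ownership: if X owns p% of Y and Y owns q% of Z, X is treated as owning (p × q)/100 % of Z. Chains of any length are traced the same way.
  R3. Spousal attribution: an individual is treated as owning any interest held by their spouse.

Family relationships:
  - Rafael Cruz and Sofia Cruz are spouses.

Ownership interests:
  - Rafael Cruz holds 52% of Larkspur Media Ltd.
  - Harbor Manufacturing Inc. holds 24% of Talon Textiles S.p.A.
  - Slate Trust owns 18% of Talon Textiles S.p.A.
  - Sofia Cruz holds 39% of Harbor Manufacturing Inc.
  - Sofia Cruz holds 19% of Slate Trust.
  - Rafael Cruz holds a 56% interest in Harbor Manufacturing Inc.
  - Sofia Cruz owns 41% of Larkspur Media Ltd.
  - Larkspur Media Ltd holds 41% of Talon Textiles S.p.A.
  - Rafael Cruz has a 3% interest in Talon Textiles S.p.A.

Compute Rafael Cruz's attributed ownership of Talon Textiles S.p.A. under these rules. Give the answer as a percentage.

By spousal attribution (R3), Rafael Cruz is treated as also owning Sofia Cruz's interest in Larkspur Media Ltd, giving 52% + 41% = 93%.
By spousal attribution (R3), Rafael Cruz is treated as also owning Sofia Cruz's interest in Harbor Manufacturing Inc, giving 56% + 39% = 95%.
By spousal attribution (R3), Rafael Cruz is treated as owning Sofia Cruz's 19% interest in Slate Trust.
Chain via Larkspur Media Ltd (R2): 93% × 41% = 38.13% of Talon Textiles S.p.A.
Chain via Harbor Manufacturing Inc. (R2): 95% × 24% = 22.8% of Talon Textiles S.p.A.
Direct interest in Talon Textiles S.p.A: 3%.
Chain via Slate Trust (R2): 19% × 18% = 3.42% of Talon Textiles S.p.A.
Aggregating (R1): 38.13% + 22.8% + 3% + 3.42% = 67.35%.

67.35%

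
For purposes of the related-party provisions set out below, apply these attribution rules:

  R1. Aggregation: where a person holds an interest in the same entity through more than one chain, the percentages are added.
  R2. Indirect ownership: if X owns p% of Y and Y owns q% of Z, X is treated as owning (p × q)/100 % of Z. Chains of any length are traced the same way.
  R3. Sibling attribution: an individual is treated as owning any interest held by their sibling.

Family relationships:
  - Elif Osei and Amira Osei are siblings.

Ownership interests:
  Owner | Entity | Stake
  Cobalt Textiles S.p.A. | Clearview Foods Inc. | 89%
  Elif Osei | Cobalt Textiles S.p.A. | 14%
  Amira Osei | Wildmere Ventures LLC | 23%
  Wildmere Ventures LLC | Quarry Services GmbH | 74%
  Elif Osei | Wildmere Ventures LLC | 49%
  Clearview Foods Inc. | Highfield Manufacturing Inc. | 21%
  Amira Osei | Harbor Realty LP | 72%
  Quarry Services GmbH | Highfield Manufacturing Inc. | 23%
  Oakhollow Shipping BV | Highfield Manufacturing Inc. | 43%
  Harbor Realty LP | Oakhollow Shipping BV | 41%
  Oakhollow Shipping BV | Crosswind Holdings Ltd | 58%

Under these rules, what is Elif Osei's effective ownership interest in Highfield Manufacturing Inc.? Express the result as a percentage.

By sibling attribution (R3), Elif Osei is treated as also owning Amira Osei's interest in Wildmere Ventures LLC, giving 49% + 23% = 72%.
By sibling attribution (R3), Elif Osei is treated as owning Amira Osei's 72% interest in Harbor Realty LP.
Chain via Wildmere Ventures LLC → Quarry Services GmbH (R2): 72% × 74% × 23% = 12.2544% of Highfield Manufacturing Inc.
Chain via Cobalt Textiles S.p.A. → Clearview Foods Inc. (R2): 14% × 89% × 21% = 2.6166% of Highfield Manufacturing Inc.
Chain via Harbor Realty LP → Oakhollow Shipping BV (R2): 72% × 41% × 43% = 12.6936% of Highfield Manufacturing Inc.
Aggregating (R1): 12.2544% + 2.6166% + 12.6936% = 27.5646%.

27.5646%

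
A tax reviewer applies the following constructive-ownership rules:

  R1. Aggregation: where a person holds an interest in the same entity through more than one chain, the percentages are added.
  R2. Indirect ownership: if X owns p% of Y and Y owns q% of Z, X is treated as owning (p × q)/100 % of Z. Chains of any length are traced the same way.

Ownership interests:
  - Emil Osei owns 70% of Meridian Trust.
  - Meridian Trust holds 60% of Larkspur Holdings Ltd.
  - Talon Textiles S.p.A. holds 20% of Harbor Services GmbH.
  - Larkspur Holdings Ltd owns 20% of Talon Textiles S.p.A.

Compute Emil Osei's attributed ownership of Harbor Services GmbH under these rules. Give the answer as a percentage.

Chain via Meridian Trust → Larkspur Holdings Ltd → Talon Textiles S.p.A. (R2): 70% × 60% × 20% × 20% = 1.68% of Harbor Services GmbH.

1.68%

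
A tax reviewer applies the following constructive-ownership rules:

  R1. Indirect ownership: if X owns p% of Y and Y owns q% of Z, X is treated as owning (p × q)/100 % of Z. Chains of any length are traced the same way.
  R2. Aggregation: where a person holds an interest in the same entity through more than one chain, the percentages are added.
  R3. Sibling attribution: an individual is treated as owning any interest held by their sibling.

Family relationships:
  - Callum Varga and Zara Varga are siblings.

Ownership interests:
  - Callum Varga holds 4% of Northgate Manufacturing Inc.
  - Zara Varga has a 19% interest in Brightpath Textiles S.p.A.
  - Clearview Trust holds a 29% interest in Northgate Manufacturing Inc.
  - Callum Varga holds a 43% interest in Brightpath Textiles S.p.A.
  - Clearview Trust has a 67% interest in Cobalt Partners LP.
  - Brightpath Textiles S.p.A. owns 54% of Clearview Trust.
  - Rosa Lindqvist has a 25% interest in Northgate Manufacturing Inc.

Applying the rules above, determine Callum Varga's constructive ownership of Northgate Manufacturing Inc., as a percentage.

By sibling attribution (R3), Callum Varga is treated as also owning Zara Varga's interest in Brightpath Textiles S.p.A, giving 43% + 19% = 62%.
Chain via Brightpath Textiles S.p.A. → Clearview Trust (R1): 62% × 54% × 29% = 9.7092% of Northgate Manufacturing Inc.
Direct interest in Northgate Manufacturing Inc: 4%.
Aggregating (R2): 9.7092% + 4% = 13.7092%.

13.7092%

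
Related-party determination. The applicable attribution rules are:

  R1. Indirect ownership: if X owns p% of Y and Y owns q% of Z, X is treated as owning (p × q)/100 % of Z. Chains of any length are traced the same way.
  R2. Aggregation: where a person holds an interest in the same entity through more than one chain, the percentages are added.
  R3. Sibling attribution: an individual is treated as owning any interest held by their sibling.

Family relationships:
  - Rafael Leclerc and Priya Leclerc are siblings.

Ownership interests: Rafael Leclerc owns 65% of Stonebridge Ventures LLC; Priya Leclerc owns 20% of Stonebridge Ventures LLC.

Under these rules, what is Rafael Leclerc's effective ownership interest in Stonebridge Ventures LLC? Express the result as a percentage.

85%

By sibling attribution (R3), Rafael Leclerc is treated as also owning Priya Leclerc's interest in Stonebridge Ventures LLC, giving 65% + 20% = 85%.
Direct interest in Stonebridge Ventures LLC: 85%.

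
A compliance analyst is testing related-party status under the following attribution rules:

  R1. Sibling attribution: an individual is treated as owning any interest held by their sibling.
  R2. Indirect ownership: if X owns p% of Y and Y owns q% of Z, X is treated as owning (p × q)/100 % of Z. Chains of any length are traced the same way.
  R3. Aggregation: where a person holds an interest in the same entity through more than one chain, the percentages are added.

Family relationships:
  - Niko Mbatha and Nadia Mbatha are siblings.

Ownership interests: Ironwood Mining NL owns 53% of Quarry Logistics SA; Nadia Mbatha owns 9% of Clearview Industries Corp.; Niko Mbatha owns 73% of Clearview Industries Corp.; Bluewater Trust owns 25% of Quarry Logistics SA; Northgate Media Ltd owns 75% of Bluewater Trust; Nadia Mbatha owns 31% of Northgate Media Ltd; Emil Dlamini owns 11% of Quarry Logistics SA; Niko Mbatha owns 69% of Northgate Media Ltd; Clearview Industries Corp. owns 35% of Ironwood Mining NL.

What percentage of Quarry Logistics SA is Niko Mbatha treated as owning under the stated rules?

By sibling attribution (R1), Niko Mbatha is treated as also owning Nadia Mbatha's interest in Northgate Media Ltd, giving 69% + 31% = 100%.
By sibling attribution (R1), Niko Mbatha is treated as also owning Nadia Mbatha's interest in Clearview Industries Corp, giving 73% + 9% = 82%.
Chain via Northgate Media Ltd → Bluewater Trust (R2): 100% × 75% × 25% = 18.75% of Quarry Logistics SA.
Chain via Clearview Industries Corp. → Ironwood Mining NL (R2): 82% × 35% × 53% = 15.211% of Quarry Logistics SA.
Aggregating (R3): 18.75% + 15.211% = 33.961%.

33.961%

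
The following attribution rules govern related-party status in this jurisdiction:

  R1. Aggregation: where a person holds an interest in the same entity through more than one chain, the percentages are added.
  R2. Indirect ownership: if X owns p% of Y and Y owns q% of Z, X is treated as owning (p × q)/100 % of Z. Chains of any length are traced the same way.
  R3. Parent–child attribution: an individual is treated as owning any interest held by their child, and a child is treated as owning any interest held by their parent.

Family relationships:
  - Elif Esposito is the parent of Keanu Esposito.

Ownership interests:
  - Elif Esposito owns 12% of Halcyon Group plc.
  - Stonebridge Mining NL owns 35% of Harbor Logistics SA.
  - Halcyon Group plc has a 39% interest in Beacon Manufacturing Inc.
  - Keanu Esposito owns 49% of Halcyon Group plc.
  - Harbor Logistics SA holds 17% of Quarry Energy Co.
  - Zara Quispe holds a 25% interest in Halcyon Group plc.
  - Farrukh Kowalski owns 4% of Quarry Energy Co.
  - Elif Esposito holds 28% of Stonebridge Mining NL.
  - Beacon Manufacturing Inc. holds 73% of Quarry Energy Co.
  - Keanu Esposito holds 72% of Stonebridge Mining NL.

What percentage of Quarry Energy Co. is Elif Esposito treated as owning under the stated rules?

23.3167%

By parent–child attribution (R3), Elif Esposito is treated as also owning Keanu Esposito's interest in Halcyon Group plc, giving 12% + 49% = 61%.
By parent–child attribution (R3), Elif Esposito is treated as also owning Keanu Esposito's interest in Stonebridge Mining NL, giving 28% + 72% = 100%.
Chain via Halcyon Group plc → Beacon Manufacturing Inc. (R2): 61% × 39% × 73% = 17.3667% of Quarry Energy Co.
Chain via Stonebridge Mining NL → Harbor Logistics SA (R2): 100% × 35% × 17% = 5.95% of Quarry Energy Co.
Aggregating (R1): 17.3667% + 5.95% = 23.3167%.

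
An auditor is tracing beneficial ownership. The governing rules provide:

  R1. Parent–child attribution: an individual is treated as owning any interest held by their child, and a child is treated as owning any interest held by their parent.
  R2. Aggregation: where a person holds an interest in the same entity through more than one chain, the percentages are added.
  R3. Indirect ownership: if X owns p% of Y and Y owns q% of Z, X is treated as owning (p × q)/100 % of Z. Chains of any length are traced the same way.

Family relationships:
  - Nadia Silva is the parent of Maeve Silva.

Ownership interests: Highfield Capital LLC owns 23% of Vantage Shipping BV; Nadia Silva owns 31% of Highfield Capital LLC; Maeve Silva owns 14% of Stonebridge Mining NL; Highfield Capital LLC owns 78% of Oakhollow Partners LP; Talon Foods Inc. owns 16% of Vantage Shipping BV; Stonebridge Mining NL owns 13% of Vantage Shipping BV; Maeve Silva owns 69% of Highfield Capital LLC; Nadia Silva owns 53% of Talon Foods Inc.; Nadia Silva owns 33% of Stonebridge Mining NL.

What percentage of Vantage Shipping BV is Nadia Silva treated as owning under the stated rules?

By parent–child attribution (R1), Nadia Silva is treated as also owning Maeve Silva's interest in Stonebridge Mining NL, giving 33% + 14% = 47%.
By parent–child attribution (R1), Nadia Silva is treated as also owning Maeve Silva's interest in Highfield Capital LLC, giving 31% + 69% = 100%.
Chain via Stonebridge Mining NL (R3): 47% × 13% = 6.11% of Vantage Shipping BV.
Chain via Highfield Capital LLC (R3): 100% × 23% = 23% of Vantage Shipping BV.
Chain via Talon Foods Inc. (R3): 53% × 16% = 8.48% of Vantage Shipping BV.
Aggregating (R2): 6.11% + 23% + 8.48% = 37.59%.

37.59%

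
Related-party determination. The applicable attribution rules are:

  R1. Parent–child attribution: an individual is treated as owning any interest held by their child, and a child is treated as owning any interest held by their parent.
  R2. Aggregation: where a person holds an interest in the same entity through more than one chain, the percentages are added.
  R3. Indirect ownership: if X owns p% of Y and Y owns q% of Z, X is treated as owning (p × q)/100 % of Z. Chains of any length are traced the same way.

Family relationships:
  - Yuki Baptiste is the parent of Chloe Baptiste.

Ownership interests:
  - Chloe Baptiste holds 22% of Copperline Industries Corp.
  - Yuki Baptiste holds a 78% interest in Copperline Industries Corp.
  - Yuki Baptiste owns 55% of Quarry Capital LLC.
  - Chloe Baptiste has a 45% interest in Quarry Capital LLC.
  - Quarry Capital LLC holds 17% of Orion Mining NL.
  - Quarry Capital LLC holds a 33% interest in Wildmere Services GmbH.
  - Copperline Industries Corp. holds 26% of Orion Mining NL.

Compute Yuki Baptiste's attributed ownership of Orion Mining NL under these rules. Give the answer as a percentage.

43%

By parent–child attribution (R1), Yuki Baptiste is treated as also owning Chloe Baptiste's interest in Copperline Industries Corp, giving 78% + 22% = 100%.
By parent–child attribution (R1), Yuki Baptiste is treated as also owning Chloe Baptiste's interest in Quarry Capital LLC, giving 55% + 45% = 100%.
Chain via Copperline Industries Corp. (R3): 100% × 26% = 26% of Orion Mining NL.
Chain via Quarry Capital LLC (R3): 100% × 17% = 17% of Orion Mining NL.
Aggregating (R2): 26% + 17% = 43%.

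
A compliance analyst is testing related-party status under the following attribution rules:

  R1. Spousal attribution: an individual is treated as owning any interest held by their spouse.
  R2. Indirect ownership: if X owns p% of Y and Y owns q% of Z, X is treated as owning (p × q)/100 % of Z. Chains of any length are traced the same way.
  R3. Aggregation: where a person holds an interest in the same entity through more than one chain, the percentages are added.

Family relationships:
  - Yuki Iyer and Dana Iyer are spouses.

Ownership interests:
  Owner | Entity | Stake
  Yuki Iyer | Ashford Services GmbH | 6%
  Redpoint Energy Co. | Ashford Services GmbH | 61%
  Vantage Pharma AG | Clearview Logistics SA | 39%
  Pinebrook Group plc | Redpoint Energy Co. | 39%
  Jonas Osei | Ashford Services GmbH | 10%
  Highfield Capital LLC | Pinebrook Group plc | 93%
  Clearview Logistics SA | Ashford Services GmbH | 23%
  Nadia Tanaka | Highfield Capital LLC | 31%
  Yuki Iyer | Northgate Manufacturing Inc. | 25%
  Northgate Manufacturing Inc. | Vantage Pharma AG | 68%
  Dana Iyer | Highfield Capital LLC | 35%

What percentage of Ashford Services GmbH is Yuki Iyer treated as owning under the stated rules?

By spousal attribution (R1), Yuki Iyer is treated as owning Dana Iyer's 35% interest in Highfield Capital LLC.
Chain via Northgate Manufacturing Inc. → Vantage Pharma AG → Clearview Logistics SA (R2): 25% × 68% × 39% × 23% = 1.5249% of Ashford Services GmbH.
Direct interest in Ashford Services GmbH: 6%.
Chain via Highfield Capital LLC → Pinebrook Group plc → Redpoint Energy Co. (R2): 35% × 93% × 39% × 61% = 7.743645% of Ashford Services GmbH.
Aggregating (R3): 1.5249% + 6% + 7.743645% = 15.268545%.

15.268545%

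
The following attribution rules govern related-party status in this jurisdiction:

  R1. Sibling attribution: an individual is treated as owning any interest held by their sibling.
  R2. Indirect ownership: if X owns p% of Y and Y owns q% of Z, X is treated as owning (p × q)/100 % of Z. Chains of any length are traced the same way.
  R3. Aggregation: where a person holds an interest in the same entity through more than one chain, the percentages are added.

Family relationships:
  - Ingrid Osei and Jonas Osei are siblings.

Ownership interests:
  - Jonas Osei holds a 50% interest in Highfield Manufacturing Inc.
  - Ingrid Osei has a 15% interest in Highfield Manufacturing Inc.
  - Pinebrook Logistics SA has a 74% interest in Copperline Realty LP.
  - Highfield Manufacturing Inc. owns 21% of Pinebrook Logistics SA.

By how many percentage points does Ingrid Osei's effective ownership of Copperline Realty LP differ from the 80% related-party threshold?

69.899

By sibling attribution (R1), Ingrid Osei is treated as also owning Jonas Osei's interest in Highfield Manufacturing Inc, giving 15% + 50% = 65%.
Chain via Highfield Manufacturing Inc. → Pinebrook Logistics SA (R2): 65% × 21% × 74% = 10.101% of Copperline Realty LP.
10.101% falls short of the 80% threshold by 69.899 percentage points.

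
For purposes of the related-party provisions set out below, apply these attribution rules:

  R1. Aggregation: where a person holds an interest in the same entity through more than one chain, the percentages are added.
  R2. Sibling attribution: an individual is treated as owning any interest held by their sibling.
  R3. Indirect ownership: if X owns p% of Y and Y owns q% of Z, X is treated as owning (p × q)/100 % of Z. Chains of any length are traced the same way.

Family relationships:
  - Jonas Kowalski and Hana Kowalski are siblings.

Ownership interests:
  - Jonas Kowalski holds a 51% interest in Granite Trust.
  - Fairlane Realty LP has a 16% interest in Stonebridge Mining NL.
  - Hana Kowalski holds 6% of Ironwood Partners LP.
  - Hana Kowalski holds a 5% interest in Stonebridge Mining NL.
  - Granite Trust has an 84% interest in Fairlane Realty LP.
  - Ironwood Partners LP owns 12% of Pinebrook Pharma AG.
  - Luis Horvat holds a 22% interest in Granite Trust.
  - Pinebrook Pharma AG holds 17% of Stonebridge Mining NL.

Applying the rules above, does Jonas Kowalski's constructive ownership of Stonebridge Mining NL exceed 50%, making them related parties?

By sibling attribution (R2), Jonas Kowalski is treated as owning Hana Kowalski's 6% interest in Ironwood Partners LP.
By sibling attribution (R2), Jonas Kowalski is treated as owning Hana Kowalski's 5% interest in Stonebridge Mining NL.
Chain via Granite Trust → Fairlane Realty LP (R3): 51% × 84% × 16% = 6.8544% of Stonebridge Mining NL.
Chain via Ironwood Partners LP → Pinebrook Pharma AG (R3): 6% × 12% × 17% = 0.1224% of Stonebridge Mining NL.
Direct interest in Stonebridge Mining NL: 5%.
Aggregating (R1): 6.8544% + 0.1224% + 5% = 11.9768%.
11.9768% does not exceed the 50% threshold, so Jonas is not a related party to Stonebridge Mining NL.

No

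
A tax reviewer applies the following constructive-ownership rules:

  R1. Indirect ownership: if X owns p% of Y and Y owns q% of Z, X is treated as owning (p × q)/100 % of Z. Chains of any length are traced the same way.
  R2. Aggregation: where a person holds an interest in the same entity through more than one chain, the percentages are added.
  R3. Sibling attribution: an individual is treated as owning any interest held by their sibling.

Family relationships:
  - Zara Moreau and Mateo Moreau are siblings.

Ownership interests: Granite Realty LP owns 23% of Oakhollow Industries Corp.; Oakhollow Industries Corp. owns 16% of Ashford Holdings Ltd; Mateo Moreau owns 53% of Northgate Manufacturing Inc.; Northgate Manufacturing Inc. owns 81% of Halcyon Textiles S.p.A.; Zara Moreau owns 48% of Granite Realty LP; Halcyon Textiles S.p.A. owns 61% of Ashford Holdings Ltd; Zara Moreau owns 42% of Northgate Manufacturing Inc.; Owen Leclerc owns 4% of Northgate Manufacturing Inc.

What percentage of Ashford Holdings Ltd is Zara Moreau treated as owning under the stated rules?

48.7059%

By sibling attribution (R3), Zara Moreau is treated as also owning Mateo Moreau's interest in Northgate Manufacturing Inc, giving 42% + 53% = 95%.
Chain via Northgate Manufacturing Inc. → Halcyon Textiles S.p.A. (R1): 95% × 81% × 61% = 46.9395% of Ashford Holdings Ltd.
Chain via Granite Realty LP → Oakhollow Industries Corp. (R1): 48% × 23% × 16% = 1.7664% of Ashford Holdings Ltd.
Aggregating (R2): 46.9395% + 1.7664% = 48.7059%.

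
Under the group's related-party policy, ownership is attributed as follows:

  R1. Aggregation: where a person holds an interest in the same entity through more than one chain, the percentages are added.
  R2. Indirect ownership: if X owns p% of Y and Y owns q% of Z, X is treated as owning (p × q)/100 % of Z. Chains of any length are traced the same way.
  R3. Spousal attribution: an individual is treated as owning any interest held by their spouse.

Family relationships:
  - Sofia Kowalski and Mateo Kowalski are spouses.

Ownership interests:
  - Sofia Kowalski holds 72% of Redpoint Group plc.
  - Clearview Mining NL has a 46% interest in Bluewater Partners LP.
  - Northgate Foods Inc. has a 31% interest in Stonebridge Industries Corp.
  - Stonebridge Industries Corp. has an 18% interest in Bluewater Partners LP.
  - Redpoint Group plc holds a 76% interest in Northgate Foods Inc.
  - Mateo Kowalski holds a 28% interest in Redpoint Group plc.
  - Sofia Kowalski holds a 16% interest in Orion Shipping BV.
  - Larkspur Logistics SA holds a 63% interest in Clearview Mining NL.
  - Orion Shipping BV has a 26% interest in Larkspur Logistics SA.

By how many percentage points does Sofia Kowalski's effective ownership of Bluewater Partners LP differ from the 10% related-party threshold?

By spousal attribution (R3), Sofia Kowalski is treated as also owning Mateo Kowalski's interest in Redpoint Group plc, giving 72% + 28% = 100%.
Chain via Orion Shipping BV → Larkspur Logistics SA → Clearview Mining NL (R2): 16% × 26% × 63% × 46% = 1.205568% of Bluewater Partners LP.
Chain via Redpoint Group plc → Northgate Foods Inc. → Stonebridge Industries Corp. (R2): 100% × 76% × 31% × 18% = 4.2408% of Bluewater Partners LP.
Aggregating (R1): 1.205568% + 4.2408% = 5.446368%.
5.446368% falls short of the 10% threshold by 4.553632 percentage points.

4.553632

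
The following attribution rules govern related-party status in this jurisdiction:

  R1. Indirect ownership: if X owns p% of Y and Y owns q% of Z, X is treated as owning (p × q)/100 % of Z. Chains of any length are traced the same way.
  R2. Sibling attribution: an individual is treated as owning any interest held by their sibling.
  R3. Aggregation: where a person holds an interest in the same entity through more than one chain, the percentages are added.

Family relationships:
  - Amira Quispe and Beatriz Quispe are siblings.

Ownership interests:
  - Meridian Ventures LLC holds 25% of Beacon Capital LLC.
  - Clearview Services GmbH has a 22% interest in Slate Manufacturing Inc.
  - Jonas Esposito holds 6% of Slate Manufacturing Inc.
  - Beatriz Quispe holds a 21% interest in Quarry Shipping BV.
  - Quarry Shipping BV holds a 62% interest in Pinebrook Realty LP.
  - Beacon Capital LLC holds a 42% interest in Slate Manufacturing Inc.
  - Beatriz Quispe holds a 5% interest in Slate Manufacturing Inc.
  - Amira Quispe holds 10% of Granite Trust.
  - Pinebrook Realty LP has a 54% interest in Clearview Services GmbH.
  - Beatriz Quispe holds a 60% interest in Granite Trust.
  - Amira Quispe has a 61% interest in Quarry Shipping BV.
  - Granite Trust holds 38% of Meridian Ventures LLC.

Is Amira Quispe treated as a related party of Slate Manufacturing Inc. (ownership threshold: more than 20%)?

No

By sibling attribution (R2), Amira Quispe is treated as also owning Beatriz Quispe's interest in Quarry Shipping BV, giving 61% + 21% = 82%.
By sibling attribution (R2), Amira Quispe is treated as also owning Beatriz Quispe's interest in Granite Trust, giving 10% + 60% = 70%.
By sibling attribution (R2), Amira Quispe is treated as owning Beatriz Quispe's 5% interest in Slate Manufacturing Inc.
Chain via Quarry Shipping BV → Pinebrook Realty LP → Clearview Services GmbH (R1): 82% × 62% × 54% × 22% = 6.039792% of Slate Manufacturing Inc.
Chain via Granite Trust → Meridian Ventures LLC → Beacon Capital LLC (R1): 70% × 38% × 25% × 42% = 2.793% of Slate Manufacturing Inc.
Direct interest in Slate Manufacturing Inc: 5%.
Aggregating (R3): 6.039792% + 2.793% + 5% = 13.832792%.
13.832792% does not exceed the 20% threshold, so Amira is not a related party to Slate Manufacturing Inc.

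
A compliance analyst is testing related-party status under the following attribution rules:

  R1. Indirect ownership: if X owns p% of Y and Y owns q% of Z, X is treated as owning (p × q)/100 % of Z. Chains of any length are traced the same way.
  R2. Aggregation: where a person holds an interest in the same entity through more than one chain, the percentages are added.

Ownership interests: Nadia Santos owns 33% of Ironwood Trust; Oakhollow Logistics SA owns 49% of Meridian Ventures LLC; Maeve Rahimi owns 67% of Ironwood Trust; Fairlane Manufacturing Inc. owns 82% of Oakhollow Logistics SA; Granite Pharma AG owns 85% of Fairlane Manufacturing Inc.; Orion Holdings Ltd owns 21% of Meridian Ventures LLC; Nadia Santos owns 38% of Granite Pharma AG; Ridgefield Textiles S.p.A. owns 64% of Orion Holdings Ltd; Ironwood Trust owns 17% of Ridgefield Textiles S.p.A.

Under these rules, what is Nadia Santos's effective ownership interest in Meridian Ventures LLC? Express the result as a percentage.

Chain via Granite Pharma AG → Fairlane Manufacturing Inc. → Oakhollow Logistics SA (R1): 38% × 85% × 82% × 49% = 12.97814% of Meridian Ventures LLC.
Chain via Ironwood Trust → Ridgefield Textiles S.p.A. → Orion Holdings Ltd (R1): 33% × 17% × 64% × 21% = 0.753984% of Meridian Ventures LLC.
Aggregating (R2): 12.97814% + 0.753984% = 13.732124%.

13.732124%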